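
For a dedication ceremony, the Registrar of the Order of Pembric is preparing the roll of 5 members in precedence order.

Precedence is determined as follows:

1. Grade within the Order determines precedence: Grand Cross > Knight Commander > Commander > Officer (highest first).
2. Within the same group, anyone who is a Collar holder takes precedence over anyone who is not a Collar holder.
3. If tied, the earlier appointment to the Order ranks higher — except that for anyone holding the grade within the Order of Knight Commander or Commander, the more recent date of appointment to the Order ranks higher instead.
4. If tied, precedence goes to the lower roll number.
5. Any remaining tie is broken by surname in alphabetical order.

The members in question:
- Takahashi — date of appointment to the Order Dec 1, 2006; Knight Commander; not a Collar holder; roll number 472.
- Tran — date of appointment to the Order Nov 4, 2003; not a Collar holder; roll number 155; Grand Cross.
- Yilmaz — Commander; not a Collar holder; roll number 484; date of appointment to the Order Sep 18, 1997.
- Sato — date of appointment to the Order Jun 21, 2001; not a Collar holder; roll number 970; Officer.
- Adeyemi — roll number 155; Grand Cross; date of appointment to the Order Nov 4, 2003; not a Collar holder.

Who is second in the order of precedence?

Tran

By grade within the Order: Adeyemi and Tran (Grand Cross); then Takahashi (Knight Commander); then Yilmaz (Commander); then Sato (Officer).
Adeyemi and Tran are each not a Collar holder, so the next rule applies.
Adeyemi and Tran both have date of appointment to the Order Nov 4, 2003, so the next rule applies.
Adeyemi and Tran both have roll number 155, so the next rule applies.
Among Adeyemi and Tran, alphabetically by surname: Adeyemi before Tran.
Order: Adeyemi, Tran, Takahashi, Yilmaz, Sato.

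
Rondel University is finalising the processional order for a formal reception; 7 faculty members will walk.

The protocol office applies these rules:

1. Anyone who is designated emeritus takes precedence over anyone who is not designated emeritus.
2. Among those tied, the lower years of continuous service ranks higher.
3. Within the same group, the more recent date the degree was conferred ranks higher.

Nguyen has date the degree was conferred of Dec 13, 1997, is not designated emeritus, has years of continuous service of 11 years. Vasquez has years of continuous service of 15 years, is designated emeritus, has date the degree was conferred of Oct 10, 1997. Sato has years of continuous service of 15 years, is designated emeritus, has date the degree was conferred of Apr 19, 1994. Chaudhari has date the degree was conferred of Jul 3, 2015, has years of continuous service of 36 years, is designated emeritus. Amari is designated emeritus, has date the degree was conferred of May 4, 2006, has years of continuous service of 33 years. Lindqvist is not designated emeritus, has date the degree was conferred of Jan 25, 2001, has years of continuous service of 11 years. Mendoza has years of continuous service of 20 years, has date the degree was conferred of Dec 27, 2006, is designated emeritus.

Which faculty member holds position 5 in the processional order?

Chaudhari

By the first rule: Vasquez, Sato, Mendoza, Amari and Chaudhari (each designated emeritus); then Lindqvist and Nguyen (both not designated emeritus).
Among Vasquez, Sato, Mendoza, Amari and Chaudhari, by years of continuous service (lower first): Vasquez and Sato (15 years) before Mendoza (20 years) before Amari (33 years) before Chaudhari (36 years).
Among Vasquez and Sato, by date the degree was conferred (later first): Vasquez (Oct 10, 1997) before Sato (Apr 19, 1994).
Lindqvist and Nguyen both have years of continuous service 11 years, so the next rule applies.
Among Lindqvist and Nguyen, by date the degree was conferred (later first): Lindqvist (Jan 25, 2001) before Nguyen (Dec 13, 1997).
Order: Vasquez, Sato, Mendoza, Amari, Chaudhari, Lindqvist, Nguyen.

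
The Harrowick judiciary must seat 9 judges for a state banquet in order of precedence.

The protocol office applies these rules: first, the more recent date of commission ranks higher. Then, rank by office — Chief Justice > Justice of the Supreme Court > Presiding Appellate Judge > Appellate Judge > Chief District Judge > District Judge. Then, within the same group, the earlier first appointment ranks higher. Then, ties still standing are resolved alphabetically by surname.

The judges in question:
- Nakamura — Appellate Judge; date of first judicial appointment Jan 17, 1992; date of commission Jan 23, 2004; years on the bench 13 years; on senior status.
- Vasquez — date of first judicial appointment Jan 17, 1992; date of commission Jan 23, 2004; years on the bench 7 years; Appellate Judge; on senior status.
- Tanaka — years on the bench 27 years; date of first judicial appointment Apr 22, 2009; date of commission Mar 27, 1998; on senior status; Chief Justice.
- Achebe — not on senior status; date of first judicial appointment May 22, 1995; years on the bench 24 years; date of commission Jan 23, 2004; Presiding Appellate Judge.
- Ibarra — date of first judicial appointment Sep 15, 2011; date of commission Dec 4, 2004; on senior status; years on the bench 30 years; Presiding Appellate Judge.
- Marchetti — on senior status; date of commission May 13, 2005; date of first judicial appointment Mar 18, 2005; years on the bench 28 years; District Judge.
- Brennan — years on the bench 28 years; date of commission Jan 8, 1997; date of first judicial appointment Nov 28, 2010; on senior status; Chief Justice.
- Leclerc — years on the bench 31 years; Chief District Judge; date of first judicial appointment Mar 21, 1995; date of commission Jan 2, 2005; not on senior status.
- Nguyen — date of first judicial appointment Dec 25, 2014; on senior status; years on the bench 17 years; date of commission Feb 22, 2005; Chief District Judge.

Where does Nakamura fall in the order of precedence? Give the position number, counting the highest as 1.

6

By date of commission (later first): Marchetti (May 13, 2005); then Nguyen (Feb 22, 2005); then Leclerc (Jan 2, 2005); then Ibarra (Dec 4, 2004); then Achebe, Nakamura and Vasquez (each Jan 23, 2004); then Tanaka (Mar 27, 1998); then Brennan (Jan 8, 1997).
Among Achebe, Nakamura and Vasquez, by office: Achebe (Presiding Appellate Judge) before Nakamura and Vasquez (Appellate Judge).
Nakamura and Vasquez both have date of first judicial appointment Jan 17, 1992, so the next rule applies.
Among Nakamura and Vasquez, alphabetically by surname: Nakamura before Vasquez.
Order: Marchetti, Nguyen, Leclerc, Ibarra, Achebe, Nakamura, Vasquez, Tanaka, Brennan. So position 6.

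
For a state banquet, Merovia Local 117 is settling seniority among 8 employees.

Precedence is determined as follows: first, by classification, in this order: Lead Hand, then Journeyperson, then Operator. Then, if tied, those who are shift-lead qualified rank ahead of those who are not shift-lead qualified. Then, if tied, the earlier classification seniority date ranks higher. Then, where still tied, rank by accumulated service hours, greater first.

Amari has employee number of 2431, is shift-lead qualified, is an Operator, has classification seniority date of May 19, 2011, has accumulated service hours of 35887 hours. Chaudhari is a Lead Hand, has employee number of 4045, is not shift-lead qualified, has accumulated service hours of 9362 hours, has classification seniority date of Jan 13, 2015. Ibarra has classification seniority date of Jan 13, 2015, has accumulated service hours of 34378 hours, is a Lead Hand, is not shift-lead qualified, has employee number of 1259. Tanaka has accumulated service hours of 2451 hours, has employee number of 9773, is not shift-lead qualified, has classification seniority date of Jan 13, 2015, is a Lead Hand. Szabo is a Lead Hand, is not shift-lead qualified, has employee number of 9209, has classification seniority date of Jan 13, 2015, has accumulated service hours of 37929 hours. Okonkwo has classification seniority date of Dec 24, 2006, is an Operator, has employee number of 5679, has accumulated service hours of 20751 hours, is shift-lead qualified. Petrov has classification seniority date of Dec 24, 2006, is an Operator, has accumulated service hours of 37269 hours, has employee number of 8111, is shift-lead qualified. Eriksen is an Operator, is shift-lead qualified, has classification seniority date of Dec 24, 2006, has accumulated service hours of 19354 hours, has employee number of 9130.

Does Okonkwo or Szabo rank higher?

Szabo

By classification: Szabo, Ibarra, Chaudhari and Tanaka (Lead Hand); then Petrov, Okonkwo, Eriksen and Amari (Operator).
Szabo, Ibarra, Chaudhari and Tanaka are each not shift-lead qualified, so the next rule applies.
Szabo, Ibarra, Chaudhari and Tanaka all have classification seniority date Jan 13, 2015, so the next rule applies.
Among Szabo, Ibarra, Chaudhari and Tanaka, by accumulated service hours (higher first): Szabo (37929 hours) before Ibarra (34378 hours) before Chaudhari (9362 hours) before Tanaka (2451 hours).
Petrov, Okonkwo, Eriksen and Amari are each shift-lead qualified, so the next rule applies.
Among Petrov, Okonkwo, Eriksen and Amari, by classification seniority date (earlier first): Petrov, Okonkwo and Eriksen (Dec 24, 2006) before Amari (May 19, 2011).
Among Petrov, Okonkwo and Eriksen, by accumulated service hours (higher first): Petrov (37269 hours) before Okonkwo (20751 hours) before Eriksen (19354 hours).
So Szabo takes precedence.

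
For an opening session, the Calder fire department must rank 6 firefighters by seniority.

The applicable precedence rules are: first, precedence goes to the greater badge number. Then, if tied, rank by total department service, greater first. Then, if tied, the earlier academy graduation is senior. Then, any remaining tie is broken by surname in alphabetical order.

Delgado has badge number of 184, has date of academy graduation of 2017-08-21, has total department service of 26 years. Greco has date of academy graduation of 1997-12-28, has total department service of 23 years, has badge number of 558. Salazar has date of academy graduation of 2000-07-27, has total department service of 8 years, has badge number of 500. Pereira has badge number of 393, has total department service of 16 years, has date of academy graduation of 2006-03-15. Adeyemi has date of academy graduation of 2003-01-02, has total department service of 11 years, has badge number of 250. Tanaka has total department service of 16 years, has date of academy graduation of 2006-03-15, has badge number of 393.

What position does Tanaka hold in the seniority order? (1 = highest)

By badge number (higher first): Greco (558); then Salazar (500); then Pereira and Tanaka (both 393); then Adeyemi (250); then Delgado (184).
Pereira and Tanaka both have total department service 16 years, so the next rule applies.
Pereira and Tanaka both have date of academy graduation 2006-03-15, so the next rule applies.
Among Pereira and Tanaka, alphabetically by surname: Pereira before Tanaka.
Order: Greco, Salazar, Pereira, Tanaka, Adeyemi, Delgado. So position 4.

4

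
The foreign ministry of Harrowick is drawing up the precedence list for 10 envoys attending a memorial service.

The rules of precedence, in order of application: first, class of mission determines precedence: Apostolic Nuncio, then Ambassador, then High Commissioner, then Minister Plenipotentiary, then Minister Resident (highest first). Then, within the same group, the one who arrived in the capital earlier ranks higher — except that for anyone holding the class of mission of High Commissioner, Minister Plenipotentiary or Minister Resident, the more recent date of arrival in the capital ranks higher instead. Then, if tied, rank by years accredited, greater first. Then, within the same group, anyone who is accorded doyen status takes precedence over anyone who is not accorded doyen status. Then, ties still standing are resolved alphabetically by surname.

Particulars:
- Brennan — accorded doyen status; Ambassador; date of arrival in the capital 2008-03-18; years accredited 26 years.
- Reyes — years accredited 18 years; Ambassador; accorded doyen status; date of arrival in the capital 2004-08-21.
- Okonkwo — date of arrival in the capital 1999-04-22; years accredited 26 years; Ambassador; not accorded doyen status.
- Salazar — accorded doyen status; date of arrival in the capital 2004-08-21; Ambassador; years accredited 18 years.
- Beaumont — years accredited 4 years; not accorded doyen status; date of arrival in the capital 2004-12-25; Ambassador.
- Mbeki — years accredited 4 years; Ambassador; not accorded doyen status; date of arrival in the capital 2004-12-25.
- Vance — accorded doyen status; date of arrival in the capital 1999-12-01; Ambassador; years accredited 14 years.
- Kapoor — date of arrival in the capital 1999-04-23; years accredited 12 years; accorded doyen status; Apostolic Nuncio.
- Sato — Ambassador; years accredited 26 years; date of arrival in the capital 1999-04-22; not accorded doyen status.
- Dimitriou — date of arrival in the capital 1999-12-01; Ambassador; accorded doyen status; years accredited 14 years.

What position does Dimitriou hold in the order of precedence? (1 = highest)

By class of mission: Kapoor (Apostolic Nuncio); then Okonkwo, Sato, Dimitriou, Vance, Reyes, Salazar, Beaumont, Mbeki and Brennan (Ambassador).
Among Okonkwo, Sato, Dimitriou, Vance, Reyes, Salazar, Beaumont, Mbeki and Brennan, by date of arrival in the capital (earlier first): Okonkwo and Sato (1999-04-22) before Dimitriou and Vance (1999-12-01) before Reyes and Salazar (2004-08-21) before Beaumont and Mbeki (2004-12-25) before Brennan (2008-03-18).
Okonkwo and Sato both have years accredited 26 years, so the next rule applies.
Okonkwo and Sato are each not accorded doyen status, so the next rule applies.
Among Okonkwo and Sato, alphabetically by surname: Okonkwo before Sato.
Dimitriou and Vance both have years accredited 14 years, so the next rule applies.
Dimitriou and Vance are each accorded doyen status, so the next rule applies.
Among Dimitriou and Vance, alphabetically by surname: Dimitriou before Vance.
Reyes and Salazar both have years accredited 18 years, so the next rule applies.
Reyes and Salazar are each accorded doyen status, so the next rule applies.
Among Reyes and Salazar, alphabetically by surname: Reyes before Salazar.
Beaumont and Mbeki both have years accredited 4 years, so the next rule applies.
Beaumont and Mbeki are each not accorded doyen status, so the next rule applies.
Among Beaumont and Mbeki, alphabetically by surname: Beaumont before Mbeki.
Order: Kapoor, Okonkwo, Sato, Dimitriou, Vance, Reyes, Salazar, Beaumont, Mbeki, Brennan. So position 4.

4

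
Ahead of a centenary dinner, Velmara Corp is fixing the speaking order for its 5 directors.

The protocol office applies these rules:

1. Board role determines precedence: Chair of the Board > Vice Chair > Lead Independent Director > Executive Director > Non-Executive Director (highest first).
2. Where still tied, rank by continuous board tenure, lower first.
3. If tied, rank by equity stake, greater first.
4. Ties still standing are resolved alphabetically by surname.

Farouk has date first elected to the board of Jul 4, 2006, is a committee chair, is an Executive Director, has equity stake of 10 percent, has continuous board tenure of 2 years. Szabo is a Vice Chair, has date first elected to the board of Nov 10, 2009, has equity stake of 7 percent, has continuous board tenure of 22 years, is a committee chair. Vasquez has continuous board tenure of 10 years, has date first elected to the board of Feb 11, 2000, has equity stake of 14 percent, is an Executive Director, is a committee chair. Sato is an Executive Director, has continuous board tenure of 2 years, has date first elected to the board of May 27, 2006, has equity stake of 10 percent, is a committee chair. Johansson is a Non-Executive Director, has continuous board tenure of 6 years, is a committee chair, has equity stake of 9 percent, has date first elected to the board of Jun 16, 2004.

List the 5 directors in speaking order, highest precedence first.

Szabo, Farouk, Sato, Vasquez, Johansson

By board role: Szabo (Vice Chair); then Farouk, Sato and Vasquez (Executive Director); then Johansson (Non-Executive Director).
Among Farouk, Sato and Vasquez, by continuous board tenure (lower first): Farouk and Sato (2 years) before Vasquez (10 years).
Farouk and Sato both have equity stake 10 percent, so the next rule applies.
Among Farouk and Sato, alphabetically by surname: Farouk before Sato.
Full order: Szabo, Farouk, Sato, Vasquez, Johansson.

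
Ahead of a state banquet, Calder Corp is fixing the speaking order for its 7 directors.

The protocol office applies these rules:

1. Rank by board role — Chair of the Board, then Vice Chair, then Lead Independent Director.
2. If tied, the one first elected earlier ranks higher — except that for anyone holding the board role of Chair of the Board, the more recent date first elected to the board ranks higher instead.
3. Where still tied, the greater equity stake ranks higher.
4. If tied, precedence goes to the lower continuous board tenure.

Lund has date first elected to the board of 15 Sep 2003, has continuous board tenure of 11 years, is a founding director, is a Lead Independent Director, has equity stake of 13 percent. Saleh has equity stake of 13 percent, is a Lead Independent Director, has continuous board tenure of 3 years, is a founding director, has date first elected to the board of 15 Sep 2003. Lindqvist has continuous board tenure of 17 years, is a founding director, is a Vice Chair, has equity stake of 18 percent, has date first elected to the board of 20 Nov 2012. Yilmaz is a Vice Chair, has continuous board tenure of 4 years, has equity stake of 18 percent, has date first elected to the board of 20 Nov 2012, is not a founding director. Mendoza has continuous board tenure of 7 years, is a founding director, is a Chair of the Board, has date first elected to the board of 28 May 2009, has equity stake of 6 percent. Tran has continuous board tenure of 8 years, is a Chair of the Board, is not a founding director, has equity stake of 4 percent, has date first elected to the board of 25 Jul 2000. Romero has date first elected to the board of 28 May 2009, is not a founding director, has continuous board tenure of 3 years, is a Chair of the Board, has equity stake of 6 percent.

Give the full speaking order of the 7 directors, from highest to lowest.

Romero, Mendoza, Tran, Yilmaz, Lindqvist, Saleh, Lund

By board role: Romero, Mendoza and Tran (Chair of the Board); then Yilmaz and Lindqvist (Vice Chair); then Saleh and Lund (Lead Independent Director).
Among Romero, Mendoza and Tran, by date first elected to the board (later first) (reversed rule for this group): Romero and Mendoza (28 May 2009) before Tran (25 Jul 2000).
Romero and Mendoza both have equity stake 6 percent, so the next rule applies.
Among Romero and Mendoza, by continuous board tenure (lower first): Romero (3 years) before Mendoza (7 years).
Yilmaz and Lindqvist both have date first elected to the board 20 Nov 2012, so the next rule applies.
Yilmaz and Lindqvist both have equity stake 18 percent, so the next rule applies.
Among Yilmaz and Lindqvist, by continuous board tenure (lower first): Yilmaz (4 years) before Lindqvist (17 years).
Saleh and Lund both have date first elected to the board 15 Sep 2003, so the next rule applies.
Saleh and Lund both have equity stake 13 percent, so the next rule applies.
Among Saleh and Lund, by continuous board tenure (lower first): Saleh (3 years) before Lund (11 years).
Full order: Romero, Mendoza, Tran, Yilmaz, Lindqvist, Saleh, Lund.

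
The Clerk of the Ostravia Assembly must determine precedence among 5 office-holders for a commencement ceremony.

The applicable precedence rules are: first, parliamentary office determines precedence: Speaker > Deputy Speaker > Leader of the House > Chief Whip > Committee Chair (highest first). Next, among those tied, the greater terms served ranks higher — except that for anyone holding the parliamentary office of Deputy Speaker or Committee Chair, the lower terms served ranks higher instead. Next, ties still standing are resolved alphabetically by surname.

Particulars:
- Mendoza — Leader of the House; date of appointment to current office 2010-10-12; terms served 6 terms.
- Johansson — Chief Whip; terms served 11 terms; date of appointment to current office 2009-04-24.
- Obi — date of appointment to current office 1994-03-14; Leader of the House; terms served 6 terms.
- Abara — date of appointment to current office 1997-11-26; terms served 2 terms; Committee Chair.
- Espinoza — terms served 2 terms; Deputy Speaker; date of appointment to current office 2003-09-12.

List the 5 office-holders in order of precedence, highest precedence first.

Espinoza, Mendoza, Obi, Johansson, Abara

By parliamentary office: Espinoza (Deputy Speaker); then Mendoza and Obi (Leader of the House); then Johansson (Chief Whip); then Abara (Committee Chair).
Mendoza and Obi both have terms served 6 terms, so the next rule applies.
Among Mendoza and Obi, alphabetically by surname: Mendoza before Obi.
Full order: Espinoza, Mendoza, Obi, Johansson, Abara.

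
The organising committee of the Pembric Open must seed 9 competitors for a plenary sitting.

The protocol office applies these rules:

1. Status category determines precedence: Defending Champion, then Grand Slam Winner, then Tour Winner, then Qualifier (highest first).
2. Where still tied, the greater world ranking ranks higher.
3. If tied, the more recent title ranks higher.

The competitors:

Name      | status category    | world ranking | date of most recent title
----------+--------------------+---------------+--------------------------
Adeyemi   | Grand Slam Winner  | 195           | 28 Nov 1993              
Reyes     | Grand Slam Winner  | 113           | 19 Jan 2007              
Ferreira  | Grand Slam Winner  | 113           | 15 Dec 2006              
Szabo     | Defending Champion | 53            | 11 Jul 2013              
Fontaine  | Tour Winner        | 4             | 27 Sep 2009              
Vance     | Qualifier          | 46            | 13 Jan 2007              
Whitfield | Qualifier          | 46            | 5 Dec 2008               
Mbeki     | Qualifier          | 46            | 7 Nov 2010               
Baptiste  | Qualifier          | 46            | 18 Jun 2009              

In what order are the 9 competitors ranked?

Szabo, Adeyemi, Reyes, Ferreira, Fontaine, Mbeki, Baptiste, Whitfield, Vance

By status category: Szabo (Defending Champion); then Adeyemi, Reyes and Ferreira (Grand Slam Winner); then Fontaine (Tour Winner); then Mbeki, Baptiste, Whitfield and Vance (Qualifier).
Among Adeyemi, Reyes and Ferreira, by world ranking (higher first): Adeyemi (195) before Reyes and Ferreira (113).
Among Reyes and Ferreira, by date of most recent title (later first): Reyes (19 Jan 2007) before Ferreira (15 Dec 2006).
Mbeki, Baptiste, Whitfield and Vance all have world ranking 46, so the next rule applies.
Among Mbeki, Baptiste, Whitfield and Vance, by date of most recent title (later first): Mbeki (7 Nov 2010) before Baptiste (18 Jun 2009) before Whitfield (5 Dec 2008) before Vance (13 Jan 2007).
Full order: Szabo, Adeyemi, Reyes, Ferreira, Fontaine, Mbeki, Baptiste, Whitfield, Vance.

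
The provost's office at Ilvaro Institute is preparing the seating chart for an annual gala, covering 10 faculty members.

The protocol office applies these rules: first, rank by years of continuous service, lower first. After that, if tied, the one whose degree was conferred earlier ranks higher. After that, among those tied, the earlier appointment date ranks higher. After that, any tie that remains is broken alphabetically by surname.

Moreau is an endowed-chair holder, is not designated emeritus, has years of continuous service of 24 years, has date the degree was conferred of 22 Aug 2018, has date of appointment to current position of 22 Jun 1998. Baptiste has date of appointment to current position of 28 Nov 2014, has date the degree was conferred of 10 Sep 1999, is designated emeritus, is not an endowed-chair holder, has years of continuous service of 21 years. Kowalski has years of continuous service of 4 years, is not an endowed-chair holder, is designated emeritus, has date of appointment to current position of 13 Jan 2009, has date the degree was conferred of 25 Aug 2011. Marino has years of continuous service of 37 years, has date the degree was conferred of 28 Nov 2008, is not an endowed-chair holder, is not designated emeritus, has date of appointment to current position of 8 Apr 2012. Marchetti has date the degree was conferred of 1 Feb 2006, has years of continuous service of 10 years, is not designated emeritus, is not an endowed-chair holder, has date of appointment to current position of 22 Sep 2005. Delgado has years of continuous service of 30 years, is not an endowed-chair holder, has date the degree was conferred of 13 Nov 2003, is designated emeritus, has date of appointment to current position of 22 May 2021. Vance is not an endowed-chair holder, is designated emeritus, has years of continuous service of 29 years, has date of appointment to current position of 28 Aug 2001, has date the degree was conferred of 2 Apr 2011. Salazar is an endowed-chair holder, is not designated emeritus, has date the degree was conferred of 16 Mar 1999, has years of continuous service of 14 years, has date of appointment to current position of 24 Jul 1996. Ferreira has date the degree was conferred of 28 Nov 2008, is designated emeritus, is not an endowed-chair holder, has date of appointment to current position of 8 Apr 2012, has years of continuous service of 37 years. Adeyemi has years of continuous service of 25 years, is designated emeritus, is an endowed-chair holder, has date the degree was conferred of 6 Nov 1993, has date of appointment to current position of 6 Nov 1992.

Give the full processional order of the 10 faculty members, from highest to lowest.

Kowalski, Marchetti, Salazar, Baptiste, Moreau, Adeyemi, Vance, Delgado, Ferreira, Marino

By years of continuous service (lower first): Kowalski (4 years); then Marchetti (10 years); then Salazar (14 years); then Baptiste (21 years); then Moreau (24 years); then Adeyemi (25 years); then Vance (29 years); then Delgado (30 years); then Ferreira and Marino (both 37 years).
Ferreira and Marino both have date the degree was conferred 28 Nov 2008, so the next rule applies.
Ferreira and Marino both have date of appointment to current position 8 Apr 2012, so the next rule applies.
Among Ferreira and Marino, alphabetically by surname: Ferreira before Marino.
Full order: Kowalski, Marchetti, Salazar, Baptiste, Moreau, Adeyemi, Vance, Delgado, Ferreira, Marino.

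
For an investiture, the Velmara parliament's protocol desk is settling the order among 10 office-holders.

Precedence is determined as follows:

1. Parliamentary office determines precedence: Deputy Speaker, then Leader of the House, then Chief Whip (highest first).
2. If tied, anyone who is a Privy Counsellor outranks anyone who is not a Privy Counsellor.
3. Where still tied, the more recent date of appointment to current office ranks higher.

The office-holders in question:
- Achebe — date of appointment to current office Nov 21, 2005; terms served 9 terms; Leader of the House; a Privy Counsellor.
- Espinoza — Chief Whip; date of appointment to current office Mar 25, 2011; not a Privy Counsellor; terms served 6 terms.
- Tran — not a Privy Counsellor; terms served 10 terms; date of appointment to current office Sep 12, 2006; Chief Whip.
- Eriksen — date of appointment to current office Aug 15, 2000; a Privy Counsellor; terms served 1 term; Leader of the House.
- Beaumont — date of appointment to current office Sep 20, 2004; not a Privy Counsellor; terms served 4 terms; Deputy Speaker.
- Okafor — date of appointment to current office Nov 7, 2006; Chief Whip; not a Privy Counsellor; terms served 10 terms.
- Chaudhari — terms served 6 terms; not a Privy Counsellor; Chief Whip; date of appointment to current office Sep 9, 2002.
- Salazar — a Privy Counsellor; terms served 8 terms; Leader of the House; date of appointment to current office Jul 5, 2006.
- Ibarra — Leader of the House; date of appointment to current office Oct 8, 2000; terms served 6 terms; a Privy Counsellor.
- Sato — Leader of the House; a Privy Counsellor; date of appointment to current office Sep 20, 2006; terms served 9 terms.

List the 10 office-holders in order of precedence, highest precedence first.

By parliamentary office: Beaumont (Deputy Speaker); then Sato, Salazar, Achebe, Ibarra and Eriksen (Leader of the House); then Espinoza, Okafor, Tran and Chaudhari (Chief Whip).
Sato, Salazar, Achebe, Ibarra and Eriksen are each a Privy Counsellor, so the next rule applies.
Among Sato, Salazar, Achebe, Ibarra and Eriksen, by date of appointment to current office (later first): Sato (Sep 20, 2006) before Salazar (Jul 5, 2006) before Achebe (Nov 21, 2005) before Ibarra (Oct 8, 2000) before Eriksen (Aug 15, 2000).
Espinoza, Okafor, Tran and Chaudhari are each not a Privy Counsellor, so the next rule applies.
Among Espinoza, Okafor, Tran and Chaudhari, by date of appointment to current office (later first): Espinoza (Mar 25, 2011) before Okafor (Nov 7, 2006) before Tran (Sep 12, 2006) before Chaudhari (Sep 9, 2002).
Full order: Beaumont, Sato, Salazar, Achebe, Ibarra, Eriksen, Espinoza, Okafor, Tran, Chaudhari.

Beaumont, Sato, Salazar, Achebe, Ibarra, Eriksen, Espinoza, Okafor, Tran, Chaudhari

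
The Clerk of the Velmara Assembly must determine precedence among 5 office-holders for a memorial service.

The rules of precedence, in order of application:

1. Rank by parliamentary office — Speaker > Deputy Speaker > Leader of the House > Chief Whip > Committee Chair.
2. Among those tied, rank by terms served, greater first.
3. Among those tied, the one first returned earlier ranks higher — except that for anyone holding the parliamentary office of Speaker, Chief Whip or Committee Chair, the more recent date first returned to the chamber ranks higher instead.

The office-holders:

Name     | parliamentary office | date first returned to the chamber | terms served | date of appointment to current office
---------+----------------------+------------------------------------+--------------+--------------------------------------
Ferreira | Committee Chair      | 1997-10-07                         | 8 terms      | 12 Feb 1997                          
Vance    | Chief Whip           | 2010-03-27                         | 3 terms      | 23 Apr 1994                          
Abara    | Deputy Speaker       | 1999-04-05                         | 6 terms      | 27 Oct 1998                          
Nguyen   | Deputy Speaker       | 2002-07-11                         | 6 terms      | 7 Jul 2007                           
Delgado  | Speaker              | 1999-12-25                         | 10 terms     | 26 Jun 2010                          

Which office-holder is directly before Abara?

By parliamentary office: Delgado (Speaker); then Abara and Nguyen (Deputy Speaker); then Vance (Chief Whip); then Ferreira (Committee Chair).
Abara and Nguyen both have terms served 6 terms, so the next rule applies.
Among Abara and Nguyen, by date first returned to the chamber (earlier first): Abara (1999-04-05) before Nguyen (2002-07-11).
Order: Delgado, Abara, Nguyen, Vance, Ferreira.

Delgado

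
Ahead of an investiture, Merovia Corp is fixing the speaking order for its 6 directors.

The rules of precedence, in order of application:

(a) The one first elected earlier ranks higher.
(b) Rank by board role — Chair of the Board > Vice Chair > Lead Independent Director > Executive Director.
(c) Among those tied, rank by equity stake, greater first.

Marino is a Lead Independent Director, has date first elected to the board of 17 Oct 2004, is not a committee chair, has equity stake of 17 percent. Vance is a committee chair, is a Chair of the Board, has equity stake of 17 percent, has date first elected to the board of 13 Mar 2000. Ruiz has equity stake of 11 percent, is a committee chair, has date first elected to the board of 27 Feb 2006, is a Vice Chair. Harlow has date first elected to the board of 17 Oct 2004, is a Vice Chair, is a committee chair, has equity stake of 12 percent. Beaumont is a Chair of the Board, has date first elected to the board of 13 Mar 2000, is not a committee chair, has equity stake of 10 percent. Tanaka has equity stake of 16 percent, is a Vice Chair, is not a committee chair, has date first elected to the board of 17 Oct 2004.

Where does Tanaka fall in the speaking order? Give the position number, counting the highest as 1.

By date first elected to the board (earlier first): Vance and Beaumont (both 13 Mar 2000); then Tanaka, Harlow and Marino (each 17 Oct 2004); then Ruiz (27 Feb 2006).
Vance and Beaumont are each Chair of the Board, so the next rule applies.
Among Vance and Beaumont, by equity stake (higher first): Vance (17 percent) before Beaumont (10 percent).
Among Tanaka, Harlow and Marino, by board role: Tanaka and Harlow (Vice Chair) before Marino (Lead Independent Director).
Among Tanaka and Harlow, by equity stake (higher first): Tanaka (16 percent) before Harlow (12 percent).
Order: Vance, Beaumont, Tanaka, Harlow, Marino, Ruiz. So position 3.

3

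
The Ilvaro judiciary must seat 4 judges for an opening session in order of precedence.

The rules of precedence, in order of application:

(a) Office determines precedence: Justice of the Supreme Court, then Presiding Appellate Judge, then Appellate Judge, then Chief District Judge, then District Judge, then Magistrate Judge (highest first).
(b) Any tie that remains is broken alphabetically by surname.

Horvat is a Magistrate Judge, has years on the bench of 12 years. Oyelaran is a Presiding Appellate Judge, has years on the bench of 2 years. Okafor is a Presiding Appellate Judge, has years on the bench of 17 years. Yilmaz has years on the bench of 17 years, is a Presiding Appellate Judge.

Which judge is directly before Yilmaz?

Oyelaran

By office: Okafor, Oyelaran and Yilmaz (Presiding Appellate Judge); then Horvat (Magistrate Judge).
Among Okafor, Oyelaran and Yilmaz, alphabetically by surname: Okafor before Oyelaran before Yilmaz.
Order: Okafor, Oyelaran, Yilmaz, Horvat.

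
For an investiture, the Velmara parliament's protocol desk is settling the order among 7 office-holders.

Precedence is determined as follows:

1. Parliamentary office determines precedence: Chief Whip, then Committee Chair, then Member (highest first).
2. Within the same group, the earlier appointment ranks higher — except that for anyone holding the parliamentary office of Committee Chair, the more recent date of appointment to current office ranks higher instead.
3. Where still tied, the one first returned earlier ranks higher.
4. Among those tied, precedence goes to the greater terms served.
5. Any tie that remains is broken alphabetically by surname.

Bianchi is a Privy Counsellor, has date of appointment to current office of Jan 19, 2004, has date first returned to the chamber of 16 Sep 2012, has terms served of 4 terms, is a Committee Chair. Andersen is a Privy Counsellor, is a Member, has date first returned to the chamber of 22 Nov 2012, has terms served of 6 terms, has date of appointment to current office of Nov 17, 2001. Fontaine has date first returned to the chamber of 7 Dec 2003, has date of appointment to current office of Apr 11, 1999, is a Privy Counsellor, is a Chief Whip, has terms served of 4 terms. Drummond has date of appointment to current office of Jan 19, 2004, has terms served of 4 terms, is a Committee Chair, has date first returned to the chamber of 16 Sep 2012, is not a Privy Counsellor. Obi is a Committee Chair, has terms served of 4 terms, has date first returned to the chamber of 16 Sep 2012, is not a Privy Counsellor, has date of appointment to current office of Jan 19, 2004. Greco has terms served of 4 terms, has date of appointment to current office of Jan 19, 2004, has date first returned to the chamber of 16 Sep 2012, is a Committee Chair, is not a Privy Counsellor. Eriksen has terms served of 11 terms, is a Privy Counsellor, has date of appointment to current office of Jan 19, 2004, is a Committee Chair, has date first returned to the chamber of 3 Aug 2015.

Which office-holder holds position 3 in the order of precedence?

By parliamentary office: Fontaine (Chief Whip); then Bianchi, Drummond, Greco, Obi and Eriksen (Committee Chair); then Andersen (Member).
Bianchi, Drummond, Greco, Obi and Eriksen all have date of appointment to current office Jan 19, 2004, so the next rule applies.
Among Bianchi, Drummond, Greco, Obi and Eriksen, by date first returned to the chamber (earlier first): Bianchi, Drummond, Greco and Obi (16 Sep 2012) before Eriksen (3 Aug 2015).
Bianchi, Drummond, Greco and Obi all have terms served 4 terms, so the next rule applies.
Among Bianchi, Drummond, Greco and Obi, alphabetically by surname: Bianchi before Drummond before Greco before Obi.
Order: Fontaine, Bianchi, Drummond, Greco, Obi, Eriksen, Andersen.

Drummond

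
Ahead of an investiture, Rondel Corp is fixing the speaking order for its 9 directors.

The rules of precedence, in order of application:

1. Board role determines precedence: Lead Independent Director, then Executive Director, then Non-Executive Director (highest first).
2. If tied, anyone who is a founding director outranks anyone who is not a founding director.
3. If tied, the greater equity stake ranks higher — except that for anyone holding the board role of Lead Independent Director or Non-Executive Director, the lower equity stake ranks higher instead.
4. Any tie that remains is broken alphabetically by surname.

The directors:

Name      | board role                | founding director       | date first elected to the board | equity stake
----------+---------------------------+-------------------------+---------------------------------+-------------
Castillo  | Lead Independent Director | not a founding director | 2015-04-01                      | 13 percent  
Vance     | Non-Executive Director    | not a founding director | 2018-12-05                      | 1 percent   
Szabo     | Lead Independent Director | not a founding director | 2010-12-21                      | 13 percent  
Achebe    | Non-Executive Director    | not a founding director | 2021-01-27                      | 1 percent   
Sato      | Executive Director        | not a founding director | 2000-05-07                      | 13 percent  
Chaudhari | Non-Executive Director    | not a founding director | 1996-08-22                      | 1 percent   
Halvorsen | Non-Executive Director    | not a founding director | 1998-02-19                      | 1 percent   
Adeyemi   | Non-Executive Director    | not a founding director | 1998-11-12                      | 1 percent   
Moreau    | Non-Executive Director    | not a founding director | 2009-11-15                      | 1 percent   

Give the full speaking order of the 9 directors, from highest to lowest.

By board role: Castillo and Szabo (Lead Independent Director); then Sato (Executive Director); then Achebe, Adeyemi, Chaudhari, Halvorsen, Moreau and Vance (Non-Executive Director).
Castillo and Szabo are each not a founding director, so the next rule applies.
Castillo and Szabo both have equity stake 13 percent, so the next rule applies.
Among Castillo and Szabo, alphabetically by surname: Castillo before Szabo.
Achebe, Adeyemi, Chaudhari, Halvorsen, Moreau and Vance are each not a founding director, so the next rule applies.
Achebe, Adeyemi, Chaudhari, Halvorsen, Moreau and Vance all have equity stake 1 percent, so the next rule applies.
Among Achebe, Adeyemi, Chaudhari, Halvorsen, Moreau and Vance, alphabetically by surname: Achebe before Adeyemi before Chaudhari before Halvorsen before Moreau before Vance.
Full order: Castillo, Szabo, Sato, Achebe, Adeyemi, Chaudhari, Halvorsen, Moreau, Vance.

Castillo, Szabo, Sato, Achebe, Adeyemi, Chaudhari, Halvorsen, Moreau, Vance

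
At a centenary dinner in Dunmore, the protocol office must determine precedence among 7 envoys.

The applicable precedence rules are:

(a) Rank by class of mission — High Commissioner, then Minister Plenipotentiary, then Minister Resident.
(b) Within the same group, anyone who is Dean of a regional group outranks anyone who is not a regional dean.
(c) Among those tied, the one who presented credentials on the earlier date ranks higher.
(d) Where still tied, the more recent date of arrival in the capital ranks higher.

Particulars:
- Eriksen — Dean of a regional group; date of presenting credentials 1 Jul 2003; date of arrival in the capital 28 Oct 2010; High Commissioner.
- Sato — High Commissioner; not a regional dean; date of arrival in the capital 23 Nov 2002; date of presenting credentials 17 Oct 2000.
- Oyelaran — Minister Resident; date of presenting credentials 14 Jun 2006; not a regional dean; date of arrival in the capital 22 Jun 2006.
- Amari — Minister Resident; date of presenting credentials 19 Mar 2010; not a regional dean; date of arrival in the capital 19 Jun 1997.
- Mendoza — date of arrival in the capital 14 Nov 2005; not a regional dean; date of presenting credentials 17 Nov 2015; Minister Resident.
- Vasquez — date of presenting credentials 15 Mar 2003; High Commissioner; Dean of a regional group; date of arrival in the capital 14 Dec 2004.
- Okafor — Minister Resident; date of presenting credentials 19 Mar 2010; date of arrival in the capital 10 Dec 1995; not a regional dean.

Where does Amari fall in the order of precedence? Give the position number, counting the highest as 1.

By class of mission: Vasquez, Eriksen and Sato (High Commissioner); then Oyelaran, Amari, Okafor and Mendoza (Minister Resident).
Among Vasquez, Eriksen and Sato, Dean of a regional group before not a regional dean: Vasquez and Eriksen (Dean of a regional group) before Sato (not a regional dean).
Among Vasquez and Eriksen, by date of presenting credentials (earlier first): Vasquez (15 Mar 2003) before Eriksen (1 Jul 2003).
Oyelaran, Amari, Okafor and Mendoza are each not a regional dean, so the next rule applies.
Among Oyelaran, Amari, Okafor and Mendoza, by date of presenting credentials (earlier first): Oyelaran (14 Jun 2006) before Amari and Okafor (19 Mar 2010) before Mendoza (17 Nov 2015).
Among Amari and Okafor, by date of arrival in the capital (later first): Amari (19 Jun 1997) before Okafor (10 Dec 1995).
Order: Vasquez, Eriksen, Sato, Oyelaran, Amari, Okafor, Mendoza. So position 5.

5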